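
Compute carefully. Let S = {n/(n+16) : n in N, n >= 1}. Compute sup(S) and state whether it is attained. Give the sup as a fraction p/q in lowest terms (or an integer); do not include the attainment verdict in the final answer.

Analysis:
- Values: 1/17, 1/9, 3/19, 1/5, ... strictly increasing.
- Minimum is 1/17 (n=1); inf = 1/17 (attained).
- n/(n+16) = 1 - 16/(n+16) -> 1 from below as n -> infinity, and never equals 1.
- So sup = 1 (not attained).
Conclusion: sup(S) = 1, not attained in S.

1


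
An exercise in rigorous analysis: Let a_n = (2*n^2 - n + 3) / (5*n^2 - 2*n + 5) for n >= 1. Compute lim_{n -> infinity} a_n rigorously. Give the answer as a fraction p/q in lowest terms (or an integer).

Divide numerator and denominator by n^2, the highest power:
numerator / n^2 = 2 - 1/n + 3/n^2
denominator / n^2 = 5 - 2/n + 5/n^2
As n -> infinity, all terms of the form c/n^k (k >= 1) tend to 0.
So numerator / n^2 -> 2 and denominator / n^2 -> 5.
Therefore lim a_n = 2/5.

2/5


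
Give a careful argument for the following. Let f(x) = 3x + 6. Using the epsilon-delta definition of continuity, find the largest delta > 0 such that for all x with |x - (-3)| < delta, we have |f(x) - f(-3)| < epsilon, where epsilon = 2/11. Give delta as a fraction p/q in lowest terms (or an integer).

We compute f(-3) = 3*(-3) + 6 = -3.
|f(x) - f(-3)| = |3x + 6 - (-3)| = |3(x - (-3))| = 3|x - (-3)|.
We need 3|x - (-3)| < 2/11, i.e. |x - (-3)| < 2/11 / 3 = 2/33.
So any delta <= 2/33 works. Conversely, if delta > 2/33, then x = -3 + 2/33 satisfies |x - (-3)| = 2/33 < delta but |f(x) - f(-3)| = 3 * 2/33 = 2/11, which is not < 2/11; so no larger delta works.
Hence the largest such delta is 2/33.

2/33


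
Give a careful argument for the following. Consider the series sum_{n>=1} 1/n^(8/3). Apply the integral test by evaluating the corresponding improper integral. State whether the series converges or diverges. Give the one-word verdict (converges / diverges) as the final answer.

Let f(x) = x^(-8/3). Then f is positive, continuous, and decreasing on [1, infinity), so the integral test applies.
Compute the improper integral int_{1}^infinity f(x) dx:
  antiderivative F(x) = -3/(5*x^(5/3)).
  As x -> infinity, F(x) -> 0 (since p = 8/3 > 1).
  So int = F(infinity) - F(1) = 0 - (-3/5) = 3/5.
  Finite, so by the integral test, the series converges.

converges


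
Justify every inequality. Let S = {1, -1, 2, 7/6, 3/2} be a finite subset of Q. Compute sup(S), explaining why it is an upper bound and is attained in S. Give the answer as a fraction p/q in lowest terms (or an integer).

S is finite, so sup(S) = max(S).
Sorted decreasing:
2, 3/2, 7/6, 1, -1
The extremum is 2.
For every x in S, x <= 2. And 2 is in S, so it is attained.
Therefore sup(S) = 2.

2


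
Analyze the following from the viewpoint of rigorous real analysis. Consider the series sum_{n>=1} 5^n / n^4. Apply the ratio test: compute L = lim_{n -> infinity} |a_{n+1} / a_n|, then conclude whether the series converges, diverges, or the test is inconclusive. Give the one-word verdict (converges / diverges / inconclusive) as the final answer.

Let a_n denote the general term. Form the ratio a_{n+1}/a_n and simplify:
a_{n+1}/a_n = 5*n^4/(n + 1)^4
Take the limit as n -> infinity: L = 5.
Since L = 5 > 1 (or L = infinity), the ratio test implies the series diverges.

diverges


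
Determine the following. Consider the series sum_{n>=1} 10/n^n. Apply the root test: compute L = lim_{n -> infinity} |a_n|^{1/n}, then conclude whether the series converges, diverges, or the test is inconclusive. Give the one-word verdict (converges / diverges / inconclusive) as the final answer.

Let a_n denote the general term. Form |a_n|^(1/n) and simplify:
|a_n|^(1/n) = 10^(1/n)/n
Take the limit as n -> infinity: L = 0.
Since L = 0 < 1, the root test implies convergence.

converges


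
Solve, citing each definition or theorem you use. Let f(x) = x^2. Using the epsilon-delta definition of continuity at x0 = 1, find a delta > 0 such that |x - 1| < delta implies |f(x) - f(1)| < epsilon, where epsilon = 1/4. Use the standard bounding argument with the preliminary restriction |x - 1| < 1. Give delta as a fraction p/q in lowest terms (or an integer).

Factor: |x^2 - (1)^2| = |x - 1| * |x + 1|.
Impose |x - 1| < 1 first. Then |x + 1| = |(x - 1) + 2*(1)| <= |x - 1| + 2*|1| < 1 + 2 = 3.
So |x^2 - (1)^2| < delta * 3.
We need delta * 3 <= 1/4, i.e. delta <= 1/4/3 = 1/12.
Since 1/12 < 1, this is tighter than 1; take delta = 1/12.
So delta = 1/12 works.

1/12


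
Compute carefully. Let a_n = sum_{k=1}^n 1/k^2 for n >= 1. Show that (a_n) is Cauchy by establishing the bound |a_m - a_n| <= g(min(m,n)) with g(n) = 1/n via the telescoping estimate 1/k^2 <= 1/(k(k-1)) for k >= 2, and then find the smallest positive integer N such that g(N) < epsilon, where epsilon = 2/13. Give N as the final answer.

For m > n >= 1: |a_m - a_n| = sum_{k=n+1}^m 1/k^2.
Use 1/k^2 <= 1/(k(k-1)) = 1/(k-1) - 1/k for k >= 2:
sum_{k=n+1}^m 1/k^2 <= sum_{k=n+1}^m (1/(k-1) - 1/k) = 1/n - 1/m <= 1/n.
By symmetry the same bound holds with n,m swapped, so |a_m - a_n| <= 1/min(m,n) = g(min(m,n)). Since g(n) -> 0, (a_n) is Cauchy.
Now solve g(N) < 2/13: 1/N < 2/13 <=> N > 1/(2/13) = 13/2.
The smallest integer strictly greater than 13/2 is N = 7.
Check: g(7) = 1/7 < 2/13; g(6) = 1/6 >= 2/13. So N = 7.

7


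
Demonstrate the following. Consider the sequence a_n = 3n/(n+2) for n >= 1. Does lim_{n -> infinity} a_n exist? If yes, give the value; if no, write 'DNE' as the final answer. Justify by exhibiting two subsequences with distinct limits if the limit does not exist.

Examine the behaviour of a_n along subsequences.
Even-n subsequence a_{2k} = 3(2k)/(2k+2) -> 3. Odd-n subsequence a_{2k+1} = 3(2k+1)/(2k+3) -> 3. Both tend to 3, which suggests the limit is 3; verify directly.
|a_n - 3| = |3n - 3(n+2)| / (n+2) = 6/(n+2) < 6/n for every n >= 1.
Given epsilon > 0, choose a positive integer N > 6/epsilon. Then for all n >= N, |a_n - 3| < 6/n <= 6/N < epsilon.
So by the definition of the limit, lim a_n exists and equals 3.

3


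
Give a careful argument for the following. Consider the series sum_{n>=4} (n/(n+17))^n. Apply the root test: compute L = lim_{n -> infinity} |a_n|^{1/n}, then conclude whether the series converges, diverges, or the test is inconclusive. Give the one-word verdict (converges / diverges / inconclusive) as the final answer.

Let a_n denote the general term. Form |a_n|^(1/n) and simplify:
|a_n|^(1/n) = n/(n + 17)
Take the limit as n -> infinity: L = 1.
Since L = 1, the root test is inconclusive. (In fact a_n = (n/(n+17))^n -> e^(-17) != 0, so the nth-term test shows divergence; but the root test itself gives no conclusion.)

inconclusive


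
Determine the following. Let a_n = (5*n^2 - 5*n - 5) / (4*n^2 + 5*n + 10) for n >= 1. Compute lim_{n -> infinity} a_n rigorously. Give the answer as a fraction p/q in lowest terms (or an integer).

Divide numerator and denominator by n^2, the highest power:
numerator / n^2 = 5 - 5/n - 5/n^2
denominator / n^2 = 4 + 5/n + 10/n^2
As n -> infinity, all terms of the form c/n^k (k >= 1) tend to 0.
So numerator / n^2 -> 5 and denominator / n^2 -> 4.
Therefore lim a_n = 5/4.

5/4


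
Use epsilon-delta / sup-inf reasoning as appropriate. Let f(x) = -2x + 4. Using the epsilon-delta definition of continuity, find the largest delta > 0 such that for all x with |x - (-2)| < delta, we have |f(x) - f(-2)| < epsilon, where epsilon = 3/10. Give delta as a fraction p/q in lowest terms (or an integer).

We compute f(-2) = -2*(-2) + 4 = 8.
|f(x) - f(-2)| = |-2x + 4 - (8)| = |-2(x - (-2))| = 2|x - (-2)|.
We need 2|x - (-2)| < 3/10, i.e. |x - (-2)| < 3/10 / 2 = 3/20.
So any delta <= 3/20 works. Conversely, if delta > 3/20, then x = -2 + 3/20 satisfies |x - (-2)| = 3/20 < delta but |f(x) - f(-2)| = 2 * 3/20 = 3/10, which is not < 3/10; so no larger delta works.
Hence the largest such delta is 3/20.

3/20


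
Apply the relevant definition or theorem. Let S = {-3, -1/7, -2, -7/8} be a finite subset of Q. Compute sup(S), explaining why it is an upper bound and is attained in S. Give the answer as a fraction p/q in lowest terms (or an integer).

S is finite, so sup(S) = max(S).
Sorted decreasing:
-1/7, -7/8, -2, -3
The extremum is -1/7.
For every x in S, x <= -1/7. And -1/7 is in S, so it is attained.
Therefore sup(S) = -1/7.

-1/7


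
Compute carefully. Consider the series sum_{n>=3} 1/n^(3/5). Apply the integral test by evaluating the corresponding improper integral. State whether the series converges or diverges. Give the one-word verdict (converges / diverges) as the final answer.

Let f(x) = x^(-3/5). Then f is positive, continuous, and decreasing on [3, infinity), so the integral test applies.
Compute the improper integral int_{3}^infinity f(x) dx:
  antiderivative F(x) = 5*x^(2/5)/2.
  As x -> infinity, F(x) -> infinity (since p = 3/5 < 1).
  So the integral diverges. By the integral test, the series diverges.

diverges


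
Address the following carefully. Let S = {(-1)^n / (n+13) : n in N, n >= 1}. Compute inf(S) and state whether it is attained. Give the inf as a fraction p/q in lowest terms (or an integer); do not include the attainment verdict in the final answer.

Analysis:
- Values: -1/14, 1/15, -1/16, 1/17, -1/18, ...
- Positive terms (even n): 1/(2+13), 1/(4+13), ... decreasing -> max = 1/15 (n=2).
- Negative terms (odd n): -1/(1+13), -1/(3+13), ... increasing -> min = -1/14 (n=1).
- So sup = 1/15 (attained at n=2); inf = -1/14 (attained at n=1).
Conclusion: inf(S) = -1/14, attained in S.

-1/14


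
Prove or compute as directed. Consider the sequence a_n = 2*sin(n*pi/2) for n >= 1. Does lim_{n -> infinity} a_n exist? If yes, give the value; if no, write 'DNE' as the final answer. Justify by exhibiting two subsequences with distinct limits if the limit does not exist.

Examine the behaviour of a_n along subsequences.
a_{4k+1} = 2*sin(pi/2 + 2k*pi) = 2 -> 2. a_{4k+3} = 2*sin(3pi/2 + 2k*pi) = -2 -> -2.
Since these two subsequential limits are 2 and -2, distinct, the full sequence cannot converge (a convergent sequence has all subsequences tending to the same limit). So lim a_n does not exist.

DNE


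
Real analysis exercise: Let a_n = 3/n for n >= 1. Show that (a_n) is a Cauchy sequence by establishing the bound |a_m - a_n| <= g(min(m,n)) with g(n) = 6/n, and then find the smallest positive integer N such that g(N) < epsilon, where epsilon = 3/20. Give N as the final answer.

For any m, n >= 1, by the triangle inequality:
|a_m - a_n| = |3/m - 3/n| <= 3*1/m + 3*1/n <= 6/min(m,n).
So g(n) = 6/n bounds the Cauchy difference. Since g(n) -> 0, (a_n) is Cauchy.
Now solve g(N) < 3/20: 6/N < 3/20 <=> N > 6 / (3/20) = 40.
The smallest integer strictly greater than 40 is N = 41.
Check: g(41) = 6/41 = 6/41 < 3/20; g(40) = 3/20 >= 3/20. So N = 41.

41


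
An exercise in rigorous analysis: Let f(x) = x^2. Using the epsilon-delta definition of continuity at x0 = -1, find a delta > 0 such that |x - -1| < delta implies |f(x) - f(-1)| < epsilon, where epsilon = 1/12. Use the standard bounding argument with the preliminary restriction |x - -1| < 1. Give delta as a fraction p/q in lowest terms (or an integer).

Factor: |x^2 - (-1)^2| = |x - -1| * |x + -1|.
Impose |x - -1| < 1 first. Then |x + -1| = |(x - -1) + 2*(-1)| <= |x - -1| + 2*|-1| < 1 + 2 = 3.
So |x^2 - (-1)^2| < delta * 3.
We need delta * 3 <= 1/12, i.e. delta <= 1/12/3 = 1/36.
Since 1/36 < 1, this is tighter than 1; take delta = 1/36.
So delta = 1/36 works.

1/36


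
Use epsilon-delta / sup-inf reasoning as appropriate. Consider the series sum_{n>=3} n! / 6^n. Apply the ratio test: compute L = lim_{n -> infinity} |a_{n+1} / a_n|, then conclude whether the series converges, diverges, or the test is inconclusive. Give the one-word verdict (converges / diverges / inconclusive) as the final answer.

Let a_n denote the general term. Form the ratio a_{n+1}/a_n and simplify:
a_{n+1}/a_n = n/6 + 1/6
Take the limit as n -> infinity: L = infinity.
Since L = infinity > 1 (or L = infinity), the ratio test implies the series diverges.

diverges


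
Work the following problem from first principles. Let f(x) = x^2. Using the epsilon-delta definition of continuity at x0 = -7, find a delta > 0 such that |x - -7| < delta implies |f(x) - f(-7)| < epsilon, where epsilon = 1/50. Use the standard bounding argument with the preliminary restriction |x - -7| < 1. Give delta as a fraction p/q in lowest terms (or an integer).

Factor: |x^2 - (-7)^2| = |x - -7| * |x + -7|.
Impose |x - -7| < 1 first. Then |x + -7| = |(x - -7) + 2*(-7)| <= |x - -7| + 2*|-7| < 1 + 14 = 15.
So |x^2 - (-7)^2| < delta * 15.
We need delta * 15 <= 1/50, i.e. delta <= 1/50/15 = 1/750.
Since 1/750 < 1, this is tighter than 1; take delta = 1/750.
So delta = 1/750 works.

1/750


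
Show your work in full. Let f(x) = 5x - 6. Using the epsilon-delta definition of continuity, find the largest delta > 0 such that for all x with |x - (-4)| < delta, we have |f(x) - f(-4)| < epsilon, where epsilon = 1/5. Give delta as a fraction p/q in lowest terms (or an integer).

We compute f(-4) = 5*(-4) - 6 = -26.
|f(x) - f(-4)| = |5x - 6 - (-26)| = |5(x - (-4))| = 5|x - (-4)|.
We need 5|x - (-4)| < 1/5, i.e. |x - (-4)| < 1/5 / 5 = 1/25.
So any delta <= 1/25 works. Conversely, if delta > 1/25, then x = -4 + 1/25 satisfies |x - (-4)| = 1/25 < delta but |f(x) - f(-4)| = 5 * 1/25 = 1/5, which is not < 1/5; so no larger delta works.
Hence the largest such delta is 1/25.

1/25


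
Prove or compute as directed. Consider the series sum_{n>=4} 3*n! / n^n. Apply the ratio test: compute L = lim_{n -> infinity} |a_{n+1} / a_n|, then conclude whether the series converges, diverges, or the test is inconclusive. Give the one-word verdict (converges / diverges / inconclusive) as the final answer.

Let a_n denote the general term. Form the ratio a_{n+1}/a_n and simplify:
a_{n+1}/a_n = (n/(n + 1))^n
Take the limit as n -> infinity: L = exp(-1).
Since L = exp(-1) < 1, the ratio test implies the series converges.

converges


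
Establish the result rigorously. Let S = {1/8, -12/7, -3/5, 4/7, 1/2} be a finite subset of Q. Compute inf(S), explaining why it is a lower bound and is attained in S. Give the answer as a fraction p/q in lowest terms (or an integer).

S is finite, so inf(S) = min(S).
Sorted increasing:
-12/7, -3/5, 1/8, 1/2, 4/7
The extremum is -12/7.
For every x in S, x >= -12/7. And -12/7 is in S, so it is attained.
Therefore inf(S) = -12/7.

-12/7


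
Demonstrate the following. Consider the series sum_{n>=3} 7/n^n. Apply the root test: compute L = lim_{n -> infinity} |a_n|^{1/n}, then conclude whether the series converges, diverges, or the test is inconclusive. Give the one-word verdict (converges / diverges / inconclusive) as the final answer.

Let a_n denote the general term. Form |a_n|^(1/n) and simplify:
|a_n|^(1/n) = 7^(1/n)/n
Take the limit as n -> infinity: L = 0.
Since L = 0 < 1, the root test implies convergence.

converges


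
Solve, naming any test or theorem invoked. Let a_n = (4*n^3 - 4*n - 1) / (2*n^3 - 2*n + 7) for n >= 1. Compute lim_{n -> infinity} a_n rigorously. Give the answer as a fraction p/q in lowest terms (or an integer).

Divide numerator and denominator by n^3, the highest power:
numerator / n^3 = 4 - 4/n^2 - 1/n^3
denominator / n^3 = 2 - 2/n^2 + 7/n^3
As n -> infinity, all terms of the form c/n^k (k >= 1) tend to 0.
So numerator / n^3 -> 4 and denominator / n^3 -> 2.
Therefore lim a_n = 2.

2


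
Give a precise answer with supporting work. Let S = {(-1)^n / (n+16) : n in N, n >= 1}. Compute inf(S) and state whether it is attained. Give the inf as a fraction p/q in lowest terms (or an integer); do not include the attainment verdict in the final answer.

Analysis:
- Values: -1/17, 1/18, -1/19, 1/20, -1/21, ...
- Positive terms (even n): 1/(2+16), 1/(4+16), ... decreasing -> max = 1/18 (n=2).
- Negative terms (odd n): -1/(1+16), -1/(3+16), ... increasing -> min = -1/17 (n=1).
- So sup = 1/18 (attained at n=2); inf = -1/17 (attained at n=1).
Conclusion: inf(S) = -1/17, attained in S.

-1/17


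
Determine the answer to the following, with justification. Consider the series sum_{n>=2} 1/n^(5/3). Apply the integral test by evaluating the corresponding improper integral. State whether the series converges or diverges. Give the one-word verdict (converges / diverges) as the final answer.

Let f(x) = x^(-5/3). Then f is positive, continuous, and decreasing on [2, infinity), so the integral test applies.
Compute the improper integral int_{2}^infinity f(x) dx:
  antiderivative F(x) = -3/(2*x^(2/3)).
  As x -> infinity, F(x) -> 0 (since p = 5/3 > 1).
  So int = F(infinity) - F(2) = 0 - (-3*2^(1/3)/4) = 3*2^(1/3)/4.
  Finite, so by the integral test, the series converges.

converges


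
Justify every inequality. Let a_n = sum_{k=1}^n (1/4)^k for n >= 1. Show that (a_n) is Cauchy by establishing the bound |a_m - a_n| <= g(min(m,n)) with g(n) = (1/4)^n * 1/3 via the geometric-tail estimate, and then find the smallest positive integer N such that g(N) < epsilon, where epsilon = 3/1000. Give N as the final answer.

For m > n >= 1: |a_m - a_n| = sum_{k=n+1}^m (1/4)^k < sum_{k=n+1}^infinity (1/4)^k = (1/4)^(n+1) / (1 - 1/4) = (1/4)^n * (1/4) * (4/3) = (1/4)^n * 1/3.
So g(n) = (1/4)^n / 3. Since g(n) -> 0, (a_n) is Cauchy.
Now solve g(N) < 3/1000: (1/4)^N / 3 < 3/1000 <=> 4^N > 1 / (3 * 3/1000) = 1000/9.
Check powers of 4: 4^3 = 64 <= 1000/9, 4^4 = 256 > 1000/9.
So the smallest such N is 4. Check: g(4) = 1/(3 * 256) = 1/768 < 3/1000.

4


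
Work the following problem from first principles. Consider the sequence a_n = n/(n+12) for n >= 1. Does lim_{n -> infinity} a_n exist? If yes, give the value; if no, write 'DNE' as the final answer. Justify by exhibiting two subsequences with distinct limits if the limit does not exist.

Examine the behaviour of a_n along subsequences.
Even-n subsequence a_{2k} = (2k)/(2k+12) -> 1. Odd-n subsequence a_{2k+1} = (2k+1)/(2k+13) -> 1. Both tend to 1, which suggests the limit is 1; verify directly.
|a_n - 1| = |n - (n+12)| / (n+12) = 12/(n+12) < 12/n for every n >= 1.
Given epsilon > 0, choose a positive integer N > 12/epsilon. Then for all n >= N, |a_n - 1| < 12/n <= 12/N < epsilon.
So by the definition of the limit, lim a_n exists and equals 1.

1


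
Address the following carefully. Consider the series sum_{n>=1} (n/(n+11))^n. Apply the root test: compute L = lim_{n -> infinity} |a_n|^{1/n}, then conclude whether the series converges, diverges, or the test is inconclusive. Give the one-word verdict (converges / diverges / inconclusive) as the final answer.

Let a_n denote the general term. Form |a_n|^(1/n) and simplify:
|a_n|^(1/n) = n/(n + 11)
Take the limit as n -> infinity: L = 1.
Since L = 1, the root test is inconclusive. (In fact a_n = (n/(n+11))^n -> e^(-11) != 0, so the nth-term test shows divergence; but the root test itself gives no conclusion.)

inconclusive


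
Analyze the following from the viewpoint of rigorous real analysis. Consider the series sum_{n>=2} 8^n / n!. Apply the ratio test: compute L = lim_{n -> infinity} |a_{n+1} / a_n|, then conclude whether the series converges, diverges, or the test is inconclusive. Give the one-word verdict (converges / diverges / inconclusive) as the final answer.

Let a_n denote the general term. Form the ratio a_{n+1}/a_n and simplify:
a_{n+1}/a_n = 8/(n + 1)
Take the limit as n -> infinity: L = 0.
Since L = 0 < 1, the ratio test implies the series converges.

converges


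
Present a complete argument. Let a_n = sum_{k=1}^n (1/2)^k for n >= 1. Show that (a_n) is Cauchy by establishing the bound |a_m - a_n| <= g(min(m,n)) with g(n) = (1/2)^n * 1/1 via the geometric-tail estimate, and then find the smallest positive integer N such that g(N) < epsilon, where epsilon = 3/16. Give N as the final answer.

For m > n >= 1: |a_m - a_n| = sum_{k=n+1}^m (1/2)^k < sum_{k=n+1}^infinity (1/2)^k = (1/2)^(n+1) / (1 - 1/2) = (1/2)^n * (1/2) * (2/1) = (1/2)^n * 1/1.
So g(n) = (1/2)^n / 1. Since g(n) -> 0, (a_n) is Cauchy.
Now solve g(N) < 3/16: (1/2)^N / 1 < 3/16 <=> 2^N > 1 / (1 * 3/16) = 16/3.
Check powers of 2: 2^2 = 4 <= 16/3, 2^3 = 8 > 16/3.
So the smallest such N is 3. Check: g(3) = 1/(1 * 8) = 1/8 < 3/16.

3


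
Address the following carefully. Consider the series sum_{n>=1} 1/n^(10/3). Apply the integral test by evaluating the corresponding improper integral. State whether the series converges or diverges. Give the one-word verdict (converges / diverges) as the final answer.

Let f(x) = x^(-10/3). Then f is positive, continuous, and decreasing on [1, infinity), so the integral test applies.
Compute the improper integral int_{1}^infinity f(x) dx:
  antiderivative F(x) = -3/(7*x^(7/3)).
  As x -> infinity, F(x) -> 0 (since p = 10/3 > 1).
  So int = F(infinity) - F(1) = 0 - (-3/7) = 3/7.
  Finite, so by the integral test, the series converges.

converges


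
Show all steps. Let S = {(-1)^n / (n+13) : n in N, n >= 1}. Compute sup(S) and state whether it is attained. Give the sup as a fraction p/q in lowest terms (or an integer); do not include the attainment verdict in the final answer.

Analysis:
- Values: -1/14, 1/15, -1/16, 1/17, -1/18, ...
- Positive terms (even n): 1/(2+13), 1/(4+13), ... decreasing -> max = 1/15 (n=2).
- Negative terms (odd n): -1/(1+13), -1/(3+13), ... increasing -> min = -1/14 (n=1).
- So sup = 1/15 (attained at n=2); inf = -1/14 (attained at n=1).
Conclusion: sup(S) = 1/15, attained in S.

1/15


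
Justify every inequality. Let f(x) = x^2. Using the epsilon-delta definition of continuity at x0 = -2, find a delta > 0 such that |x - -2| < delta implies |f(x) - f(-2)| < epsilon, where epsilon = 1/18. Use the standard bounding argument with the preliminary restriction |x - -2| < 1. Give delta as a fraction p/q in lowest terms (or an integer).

Factor: |x^2 - (-2)^2| = |x - -2| * |x + -2|.
Impose |x - -2| < 1 first. Then |x + -2| = |(x - -2) + 2*(-2)| <= |x - -2| + 2*|-2| < 1 + 4 = 5.
So |x^2 - (-2)^2| < delta * 5.
We need delta * 5 <= 1/18, i.e. delta <= 1/18/5 = 1/90.
Since 1/90 < 1, this is tighter than 1; take delta = 1/90.
So delta = 1/90 works.

1/90


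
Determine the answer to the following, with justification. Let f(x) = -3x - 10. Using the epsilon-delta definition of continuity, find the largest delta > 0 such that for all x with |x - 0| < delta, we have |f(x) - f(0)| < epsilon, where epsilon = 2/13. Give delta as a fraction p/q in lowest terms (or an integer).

We compute f(0) = -3*(0) - 10 = -10.
|f(x) - f(0)| = |-3x - 10 - (-10)| = |-3(x - 0)| = 3|x - 0|.
We need 3|x - 0| < 2/13, i.e. |x - 0| < 2/13 / 3 = 2/39.
So any delta <= 2/39 works. Conversely, if delta > 2/39, then x = 0 + 2/39 satisfies |x - 0| = 2/39 < delta but |f(x) - f(0)| = 3 * 2/39 = 2/13, which is not < 2/13; so no larger delta works.
Hence the largest such delta is 2/39.

2/39


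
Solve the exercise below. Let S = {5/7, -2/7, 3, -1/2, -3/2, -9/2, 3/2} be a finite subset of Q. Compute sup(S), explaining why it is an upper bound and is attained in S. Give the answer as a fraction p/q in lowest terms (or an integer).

S is finite, so sup(S) = max(S).
Sorted decreasing:
3, 3/2, 5/7, -2/7, -1/2, -3/2, -9/2
The extremum is 3.
For every x in S, x <= 3. And 3 is in S, so it is attained.
Therefore sup(S) = 3.

3


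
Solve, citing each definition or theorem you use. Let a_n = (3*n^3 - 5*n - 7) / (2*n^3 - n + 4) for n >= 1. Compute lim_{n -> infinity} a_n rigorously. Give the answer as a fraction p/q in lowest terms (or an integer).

Divide numerator and denominator by n^3, the highest power:
numerator / n^3 = 3 - 5/n^2 - 7/n^3
denominator / n^3 = 2 - 1/n^2 + 4/n^3
As n -> infinity, all terms of the form c/n^k (k >= 1) tend to 0.
So numerator / n^3 -> 3 and denominator / n^3 -> 2.
Therefore lim a_n = 3/2.

3/2


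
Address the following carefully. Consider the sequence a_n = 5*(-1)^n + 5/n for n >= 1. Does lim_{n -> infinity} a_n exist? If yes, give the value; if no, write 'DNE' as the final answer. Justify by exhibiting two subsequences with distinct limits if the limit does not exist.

Examine the behaviour of a_n along subsequences.
a_{2k} = 5 + 5/(2k) -> 5. a_{2k+1} = -5 + 5/(2k+1) -> -5.
Since these two subsequential limits are 5 and -5, distinct, the full sequence cannot converge (a convergent sequence has all subsequences tending to the same limit). So lim a_n does not exist.

DNE


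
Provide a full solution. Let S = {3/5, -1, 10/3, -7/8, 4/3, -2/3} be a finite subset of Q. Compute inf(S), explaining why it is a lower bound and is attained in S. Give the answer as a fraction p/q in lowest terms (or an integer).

S is finite, so inf(S) = min(S).
Sorted increasing:
-1, -7/8, -2/3, 3/5, 4/3, 10/3
The extremum is -1.
For every x in S, x >= -1. And -1 is in S, so it is attained.
Therefore inf(S) = -1.

-1


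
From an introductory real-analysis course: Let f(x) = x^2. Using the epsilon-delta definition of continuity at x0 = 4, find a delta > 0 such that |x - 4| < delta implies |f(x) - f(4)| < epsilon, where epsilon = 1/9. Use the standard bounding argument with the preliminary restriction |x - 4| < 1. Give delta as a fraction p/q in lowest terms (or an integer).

Factor: |x^2 - (4)^2| = |x - 4| * |x + 4|.
Impose |x - 4| < 1 first. Then |x + 4| = |(x - 4) + 2*(4)| <= |x - 4| + 2*|4| < 1 + 8 = 9.
So |x^2 - (4)^2| < delta * 9.
We need delta * 9 <= 1/9, i.e. delta <= 1/9/9 = 1/81.
Since 1/81 < 1, this is tighter than 1; take delta = 1/81.
So delta = 1/81 works.

1/81


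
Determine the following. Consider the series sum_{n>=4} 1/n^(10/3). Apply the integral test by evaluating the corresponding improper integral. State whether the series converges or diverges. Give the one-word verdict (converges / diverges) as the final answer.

Let f(x) = x^(-10/3). Then f is positive, continuous, and decreasing on [4, infinity), so the integral test applies.
Compute the improper integral int_{4}^infinity f(x) dx:
  antiderivative F(x) = -3/(7*x^(7/3)).
  As x -> infinity, F(x) -> 0 (since p = 10/3 > 1).
  So int = F(infinity) - F(4) = 0 - (-3*2^(1/3)/224) = 3*2^(1/3)/224.
  Finite, so by the integral test, the series converges.

converges


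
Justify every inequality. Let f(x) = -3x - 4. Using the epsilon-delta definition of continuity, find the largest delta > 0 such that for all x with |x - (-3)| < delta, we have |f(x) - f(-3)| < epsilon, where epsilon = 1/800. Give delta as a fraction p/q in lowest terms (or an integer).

We compute f(-3) = -3*(-3) - 4 = 5.
|f(x) - f(-3)| = |-3x - 4 - (5)| = |-3(x - (-3))| = 3|x - (-3)|.
We need 3|x - (-3)| < 1/800, i.e. |x - (-3)| < 1/800 / 3 = 1/2400.
So any delta <= 1/2400 works. Conversely, if delta > 1/2400, then x = -3 + 1/2400 satisfies |x - (-3)| = 1/2400 < delta but |f(x) - f(-3)| = 3 * 1/2400 = 1/800, which is not < 1/800; so no larger delta works.
Hence the largest such delta is 1/2400.

1/2400


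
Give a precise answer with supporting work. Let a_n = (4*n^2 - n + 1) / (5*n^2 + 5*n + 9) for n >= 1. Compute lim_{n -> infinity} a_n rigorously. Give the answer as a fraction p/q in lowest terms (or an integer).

Divide numerator and denominator by n^2, the highest power:
numerator / n^2 = 4 - 1/n + n^(-2)
denominator / n^2 = 5 + 5/n + 9/n^2
As n -> infinity, all terms of the form c/n^k (k >= 1) tend to 0.
So numerator / n^2 -> 4 and denominator / n^2 -> 5.
Therefore lim a_n = 4/5.

4/5


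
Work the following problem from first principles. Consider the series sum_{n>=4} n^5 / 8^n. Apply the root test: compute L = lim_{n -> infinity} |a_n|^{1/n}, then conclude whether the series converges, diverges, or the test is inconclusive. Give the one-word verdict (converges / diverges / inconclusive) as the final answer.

Let a_n denote the general term. Form |a_n|^(1/n) and simplify:
|a_n|^(1/n) = n^(5/n)/8
Take the limit as n -> infinity: L = 1/8.
Since L = 1/8 < 1, the root test implies convergence.

converges


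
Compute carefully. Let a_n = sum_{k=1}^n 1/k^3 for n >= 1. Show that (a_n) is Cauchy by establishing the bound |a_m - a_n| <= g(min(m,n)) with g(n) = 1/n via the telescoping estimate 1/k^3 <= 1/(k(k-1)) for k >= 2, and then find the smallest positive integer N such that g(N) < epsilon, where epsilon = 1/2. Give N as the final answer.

For m > n >= 1: |a_m - a_n| = sum_{k=n+1}^m 1/k^3.
Use 1/k^3 <= 1/(k(k-1)) = 1/(k-1) - 1/k for k >= 2 (which holds since k^3 >= k^2 >= k(k-1) for k >= 2):
sum_{k=n+1}^m 1/k^3 <= sum_{k=n+1}^m (1/(k-1) - 1/k) = 1/n - 1/m <= 1/n.
By symmetry the same bound holds with n,m swapped, so |a_m - a_n| <= 1/min(m,n) = g(min(m,n)). Since g(n) -> 0, (a_n) is Cauchy.
Now solve g(N) < 1/2: 1/N < 1/2 <=> N > 1/(1/2) = 2.
The smallest integer strictly greater than 2 is N = 3.
Check: g(3) = 1/3 < 1/2; g(2) = 1/2 >= 1/2. So N = 3.

3


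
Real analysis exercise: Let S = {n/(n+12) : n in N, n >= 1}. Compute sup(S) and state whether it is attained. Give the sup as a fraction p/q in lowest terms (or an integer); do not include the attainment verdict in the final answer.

Analysis:
- Values: 1/13, 1/7, 1/5, 1/4, ... strictly increasing.
- Minimum is 1/13 (n=1); inf = 1/13 (attained).
- n/(n+12) = 1 - 12/(n+12) -> 1 from below as n -> infinity, and never equals 1.
- So sup = 1 (not attained).
Conclusion: sup(S) = 1, not attained in S.

1


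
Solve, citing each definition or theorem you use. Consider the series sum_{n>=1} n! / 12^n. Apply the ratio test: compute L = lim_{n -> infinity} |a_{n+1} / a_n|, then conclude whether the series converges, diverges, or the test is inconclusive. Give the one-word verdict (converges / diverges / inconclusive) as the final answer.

Let a_n denote the general term. Form the ratio a_{n+1}/a_n and simplify:
a_{n+1}/a_n = n/12 + 1/12
Take the limit as n -> infinity: L = infinity.
Since L = infinity > 1 (or L = infinity), the ratio test implies the series diverges.

diverges


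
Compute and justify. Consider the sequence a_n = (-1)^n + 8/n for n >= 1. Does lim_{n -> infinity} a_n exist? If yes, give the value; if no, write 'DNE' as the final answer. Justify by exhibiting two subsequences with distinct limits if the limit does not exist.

Examine the behaviour of a_n along subsequences.
a_{2k} = 1 + 8/(2k) -> 1. a_{2k+1} = -1 + 8/(2k+1) -> -1.
Since these two subsequential limits are 1 and -1, distinct, the full sequence cannot converge (a convergent sequence has all subsequences tending to the same limit). So lim a_n does not exist.

DNE


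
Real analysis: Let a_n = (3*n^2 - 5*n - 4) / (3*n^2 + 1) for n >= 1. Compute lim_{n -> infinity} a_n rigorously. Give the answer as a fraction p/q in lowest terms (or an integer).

Divide numerator and denominator by n^2, the highest power:
numerator / n^2 = 3 - 5/n - 4/n^2
denominator / n^2 = 3 + n^(-2)
As n -> infinity, all terms of the form c/n^k (k >= 1) tend to 0.
So numerator / n^2 -> 3 and denominator / n^2 -> 3.
Therefore lim a_n = 1.

1


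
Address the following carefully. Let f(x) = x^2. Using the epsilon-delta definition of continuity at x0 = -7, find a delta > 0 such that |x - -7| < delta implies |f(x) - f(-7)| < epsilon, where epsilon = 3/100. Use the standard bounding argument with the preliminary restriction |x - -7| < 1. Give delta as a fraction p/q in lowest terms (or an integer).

Factor: |x^2 - (-7)^2| = |x - -7| * |x + -7|.
Impose |x - -7| < 1 first. Then |x + -7| = |(x - -7) + 2*(-7)| <= |x - -7| + 2*|-7| < 1 + 14 = 15.
So |x^2 - (-7)^2| < delta * 15.
We need delta * 15 <= 3/100, i.e. delta <= 3/100/15 = 1/500.
Since 1/500 < 1, this is tighter than 1; take delta = 1/500.
So delta = 1/500 works.

1/500


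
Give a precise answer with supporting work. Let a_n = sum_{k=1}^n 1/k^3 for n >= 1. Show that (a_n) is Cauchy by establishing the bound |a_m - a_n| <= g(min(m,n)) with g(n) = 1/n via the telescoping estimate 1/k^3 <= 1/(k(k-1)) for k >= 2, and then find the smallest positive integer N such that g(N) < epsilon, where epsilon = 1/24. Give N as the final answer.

For m > n >= 1: |a_m - a_n| = sum_{k=n+1}^m 1/k^3.
Use 1/k^3 <= 1/(k(k-1)) = 1/(k-1) - 1/k for k >= 2 (which holds since k^3 >= k^2 >= k(k-1) for k >= 2):
sum_{k=n+1}^m 1/k^3 <= sum_{k=n+1}^m (1/(k-1) - 1/k) = 1/n - 1/m <= 1/n.
By symmetry the same bound holds with n,m swapped, so |a_m - a_n| <= 1/min(m,n) = g(min(m,n)). Since g(n) -> 0, (a_n) is Cauchy.
Now solve g(N) < 1/24: 1/N < 1/24 <=> N > 1/(1/24) = 24.
The smallest integer strictly greater than 24 is N = 25.
Check: g(25) = 1/25 < 1/24; g(24) = 1/24 >= 1/24. So N = 25.

25


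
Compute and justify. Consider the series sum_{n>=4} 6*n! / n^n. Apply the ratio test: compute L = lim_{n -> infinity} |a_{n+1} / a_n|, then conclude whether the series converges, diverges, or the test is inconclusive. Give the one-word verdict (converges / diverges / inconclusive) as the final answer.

Let a_n denote the general term. Form the ratio a_{n+1}/a_n and simplify:
a_{n+1}/a_n = (n/(n + 1))^n
Take the limit as n -> infinity: L = exp(-1).
Since L = exp(-1) < 1, the ratio test implies the series converges.

converges


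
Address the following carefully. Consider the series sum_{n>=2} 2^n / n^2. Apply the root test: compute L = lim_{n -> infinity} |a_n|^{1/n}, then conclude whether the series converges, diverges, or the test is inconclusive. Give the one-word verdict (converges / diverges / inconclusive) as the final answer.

Let a_n denote the general term. Form |a_n|^(1/n) and simplify:
|a_n|^(1/n) = 2/n^(2/n)
Take the limit as n -> infinity: L = 2.
Since L = 2 > 1, the root test implies divergence.

diverges


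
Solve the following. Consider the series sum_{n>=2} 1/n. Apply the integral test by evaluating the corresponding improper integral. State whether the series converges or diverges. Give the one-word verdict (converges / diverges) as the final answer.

Let f(x) = 1/x. Then f is positive, continuous, and decreasing on [2, infinity), so the integral test applies.
Compute the improper integral int_{2}^infinity f(x) dx:
  antiderivative F(x) = log(x).
  As x -> infinity, log(x) -> infinity.
  So int = infinity - log(2) = infinity. By the integral test, the series diverges.

diverges


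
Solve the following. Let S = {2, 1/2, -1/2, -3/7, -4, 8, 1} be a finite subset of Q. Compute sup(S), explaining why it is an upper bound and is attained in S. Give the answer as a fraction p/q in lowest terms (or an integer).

S is finite, so sup(S) = max(S).
Sorted decreasing:
8, 2, 1, 1/2, -3/7, -1/2, -4
The extremum is 8.
For every x in S, x <= 8. And 8 is in S, so it is attained.
Therefore sup(S) = 8.

8


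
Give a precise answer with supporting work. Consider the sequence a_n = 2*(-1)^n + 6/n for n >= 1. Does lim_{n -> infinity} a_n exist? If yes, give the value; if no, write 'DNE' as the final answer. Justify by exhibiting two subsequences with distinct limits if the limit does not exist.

Examine the behaviour of a_n along subsequences.
a_{2k} = 2 + 6/(2k) -> 2. a_{2k+1} = -2 + 6/(2k+1) -> -2.
Since these two subsequential limits are 2 and -2, distinct, the full sequence cannot converge (a convergent sequence has all subsequences tending to the same limit). So lim a_n does not exist.

DNE


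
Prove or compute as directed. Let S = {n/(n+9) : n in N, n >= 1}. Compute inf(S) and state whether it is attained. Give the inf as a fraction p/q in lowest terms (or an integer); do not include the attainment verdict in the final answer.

Analysis:
- Values: 1/10, 2/11, 1/4, 4/13, ... strictly increasing.
- Minimum is 1/10 (n=1); inf = 1/10 (attained).
- n/(n+9) = 1 - 9/(n+9) -> 1 from below as n -> infinity, and never equals 1.
- So sup = 1 (not attained).
Conclusion: inf(S) = 1/10, attained in S.

1/10


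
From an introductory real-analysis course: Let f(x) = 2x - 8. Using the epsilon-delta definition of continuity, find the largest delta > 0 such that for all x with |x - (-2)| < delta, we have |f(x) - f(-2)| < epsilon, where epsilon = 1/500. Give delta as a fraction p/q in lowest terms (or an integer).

We compute f(-2) = 2*(-2) - 8 = -12.
|f(x) - f(-2)| = |2x - 8 - (-12)| = |2(x - (-2))| = 2|x - (-2)|.
We need 2|x - (-2)| < 1/500, i.e. |x - (-2)| < 1/500 / 2 = 1/1000.
So any delta <= 1/1000 works. Conversely, if delta > 1/1000, then x = -2 + 1/1000 satisfies |x - (-2)| = 1/1000 < delta but |f(x) - f(-2)| = 2 * 1/1000 = 1/500, which is not < 1/500; so no larger delta works.
Hence the largest such delta is 1/1000.

1/1000


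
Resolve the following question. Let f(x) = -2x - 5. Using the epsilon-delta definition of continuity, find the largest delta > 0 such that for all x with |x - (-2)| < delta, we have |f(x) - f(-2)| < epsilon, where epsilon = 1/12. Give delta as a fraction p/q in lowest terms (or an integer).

We compute f(-2) = -2*(-2) - 5 = -1.
|f(x) - f(-2)| = |-2x - 5 - (-1)| = |-2(x - (-2))| = 2|x - (-2)|.
We need 2|x - (-2)| < 1/12, i.e. |x - (-2)| < 1/12 / 2 = 1/24.
So any delta <= 1/24 works. Conversely, if delta > 1/24, then x = -2 + 1/24 satisfies |x - (-2)| = 1/24 < delta but |f(x) - f(-2)| = 2 * 1/24 = 1/12, which is not < 1/12; so no larger delta works.
Hence the largest such delta is 1/24.

1/24


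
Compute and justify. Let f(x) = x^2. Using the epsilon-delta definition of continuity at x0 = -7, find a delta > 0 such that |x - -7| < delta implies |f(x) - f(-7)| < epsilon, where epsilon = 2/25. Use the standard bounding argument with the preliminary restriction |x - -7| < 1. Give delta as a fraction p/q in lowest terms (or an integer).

Factor: |x^2 - (-7)^2| = |x - -7| * |x + -7|.
Impose |x - -7| < 1 first. Then |x + -7| = |(x - -7) + 2*(-7)| <= |x - -7| + 2*|-7| < 1 + 14 = 15.
So |x^2 - (-7)^2| < delta * 15.
We need delta * 15 <= 2/25, i.e. delta <= 2/25/15 = 2/375.
Since 2/375 < 1, this is tighter than 1; take delta = 2/375.
So delta = 2/375 works.

2/375


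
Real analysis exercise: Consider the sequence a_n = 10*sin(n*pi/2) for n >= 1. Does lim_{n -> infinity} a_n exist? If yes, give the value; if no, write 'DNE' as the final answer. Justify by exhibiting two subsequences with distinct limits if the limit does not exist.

Examine the behaviour of a_n along subsequences.
a_{4k+1} = 10*sin(pi/2 + 2k*pi) = 10 -> 10. a_{4k+3} = 10*sin(3pi/2 + 2k*pi) = -10 -> -10.
Since these two subsequential limits are 10 and -10, distinct, the full sequence cannot converge (a convergent sequence has all subsequences tending to the same limit). So lim a_n does not exist.

DNE


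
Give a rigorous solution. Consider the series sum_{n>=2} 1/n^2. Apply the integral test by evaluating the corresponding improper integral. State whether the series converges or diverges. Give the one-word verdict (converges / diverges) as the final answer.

Let f(x) = x^(-2). Then f is positive, continuous, and decreasing on [2, infinity), so the integral test applies.
Compute the improper integral int_{2}^infinity f(x) dx:
  antiderivative F(x) = -1/x.
  As x -> infinity, F(x) -> 0 (since p = 2 > 1).
  So int = F(infinity) - F(2) = 0 - (-1/2) = 1/2.
  Finite, so by the integral test, the series converges.

converges


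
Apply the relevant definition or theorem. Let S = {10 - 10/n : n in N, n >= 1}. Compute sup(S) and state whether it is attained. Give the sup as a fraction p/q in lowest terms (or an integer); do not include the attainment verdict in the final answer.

Analysis:
- Values: 0, 5, 20/3, 15/2, ... strictly increasing.
- Minimum is 0 (n=1); inf = 0 (attained).
- 10 - 10/n -> 10 from below; sup = 10, not attained.
Conclusion: sup(S) = 10, not attained in S.

10


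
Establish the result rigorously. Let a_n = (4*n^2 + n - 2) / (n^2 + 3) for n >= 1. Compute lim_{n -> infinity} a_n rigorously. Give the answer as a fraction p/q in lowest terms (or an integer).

Divide numerator and denominator by n^2, the highest power:
numerator / n^2 = 4 + 1/n - 2/n^2
denominator / n^2 = 1 + 3/n^2
As n -> infinity, all terms of the form c/n^k (k >= 1) tend to 0.
So numerator / n^2 -> 4 and denominator / n^2 -> 1.
Therefore lim a_n = 4.

4


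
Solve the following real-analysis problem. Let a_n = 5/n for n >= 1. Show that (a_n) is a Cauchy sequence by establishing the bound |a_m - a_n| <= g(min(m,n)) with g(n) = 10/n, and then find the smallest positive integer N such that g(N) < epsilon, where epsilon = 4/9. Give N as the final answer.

For any m, n >= 1, by the triangle inequality:
|a_m - a_n| = |5/m - 5/n| <= 5*1/m + 5*1/n <= 10/min(m,n).
So g(n) = 10/n bounds the Cauchy difference. Since g(n) -> 0, (a_n) is Cauchy.
Now solve g(N) < 4/9: 10/N < 4/9 <=> N > 10 / (4/9) = 45/2.
The smallest integer strictly greater than 45/2 is N = 23.
Check: g(23) = 10/23 = 10/23 < 4/9; g(22) = 5/11 >= 4/9. So N = 23.

23
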